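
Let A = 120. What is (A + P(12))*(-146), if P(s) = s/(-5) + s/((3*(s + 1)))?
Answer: -1118944/65 ≈ -17215.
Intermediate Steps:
P(s) = -s/5 + s/(3 + 3*s) (P(s) = s*(-⅕) + s/((3*(1 + s))) = -s/5 + s/(3 + 3*s))
(A + P(12))*(-146) = (120 + (1/15)*12*(2 - 3*12)/(1 + 12))*(-146) = (120 + (1/15)*12*(2 - 36)/13)*(-146) = (120 + (1/15)*12*(1/13)*(-34))*(-146) = (120 - 136/65)*(-146) = (7664/65)*(-146) = -1118944/65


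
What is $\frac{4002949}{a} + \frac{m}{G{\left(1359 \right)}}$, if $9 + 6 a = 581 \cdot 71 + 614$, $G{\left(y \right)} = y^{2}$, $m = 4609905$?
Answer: $\frac{2475043049783}{4294613952} \approx 576.31$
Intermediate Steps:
$a = 6976$ ($a = - \frac{3}{2} + \frac{581 \cdot 71 + 614}{6} = - \frac{3}{2} + \frac{41251 + 614}{6} = - \frac{3}{2} + \frac{1}{6} \cdot 41865 = - \frac{3}{2} + \frac{13955}{2} = 6976$)
$\frac{4002949}{a} + \frac{m}{G{\left(1359 \right)}} = \frac{4002949}{6976} + \frac{4609905}{1359^{2}} = 4002949 \cdot \frac{1}{6976} + \frac{4609905}{1846881} = \frac{4002949}{6976} + 4609905 \cdot \frac{1}{1846881} = \frac{4002949}{6976} + \frac{1536635}{615627} = \frac{2475043049783}{4294613952}$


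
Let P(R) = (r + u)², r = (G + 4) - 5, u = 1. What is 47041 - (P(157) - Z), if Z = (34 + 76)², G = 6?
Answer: 59105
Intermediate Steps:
Z = 12100 (Z = 110² = 12100)
r = 5 (r = (6 + 4) - 5 = 10 - 5 = 5)
P(R) = 36 (P(R) = (5 + 1)² = 6² = 36)
47041 - (P(157) - Z) = 47041 - (36 - 1*12100) = 47041 - (36 - 12100) = 47041 - 1*(-12064) = 47041 + 12064 = 59105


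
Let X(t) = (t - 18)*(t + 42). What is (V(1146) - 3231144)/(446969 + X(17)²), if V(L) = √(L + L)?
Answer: -25644/3575 + √573/225225 ≈ -7.1730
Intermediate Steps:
V(L) = √2*√L (V(L) = √(2*L) = √2*√L)
X(t) = (-18 + t)*(42 + t)
(V(1146) - 3231144)/(446969 + X(17)²) = (√2*√1146 - 3231144)/(446969 + (-756 + 17² + 24*17)²) = (2*√573 - 3231144)/(446969 + (-756 + 289 + 408)²) = (-3231144 + 2*√573)/(446969 + (-59)²) = (-3231144 + 2*√573)/(446969 + 3481) = (-3231144 + 2*√573)/450450 = (-3231144 + 2*√573)*(1/450450) = -25644/3575 + √573/225225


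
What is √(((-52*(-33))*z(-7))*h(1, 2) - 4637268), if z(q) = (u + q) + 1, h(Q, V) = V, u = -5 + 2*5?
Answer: 10*I*√46407 ≈ 2154.2*I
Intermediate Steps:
u = 5 (u = -5 + 10 = 5)
z(q) = 6 + q (z(q) = (5 + q) + 1 = 6 + q)
√(((-52*(-33))*z(-7))*h(1, 2) - 4637268) = √(((-52*(-33))*(6 - 7))*2 - 4637268) = √((1716*(-1))*2 - 4637268) = √(-1716*2 - 4637268) = √(-3432 - 4637268) = √(-4640700) = 10*I*√46407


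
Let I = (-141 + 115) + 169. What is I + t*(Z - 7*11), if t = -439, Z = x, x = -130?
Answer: 91016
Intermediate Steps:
Z = -130
I = 143 (I = -26 + 169 = 143)
I + t*(Z - 7*11) = 143 - 439*(-130 - 7*11) = 143 - 439*(-130 - 77) = 143 - 439*(-207) = 143 + 90873 = 91016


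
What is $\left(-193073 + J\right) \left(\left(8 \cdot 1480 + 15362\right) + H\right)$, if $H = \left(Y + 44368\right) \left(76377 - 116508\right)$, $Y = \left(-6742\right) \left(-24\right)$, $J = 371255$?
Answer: $-1474281761989428$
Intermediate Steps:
$Y = 161808$
$H = -8274049056$ ($H = \left(161808 + 44368\right) \left(76377 - 116508\right) = 206176 \left(-40131\right) = -8274049056$)
$\left(-193073 + J\right) \left(\left(8 \cdot 1480 + 15362\right) + H\right) = \left(-193073 + 371255\right) \left(\left(8 \cdot 1480 + 15362\right) - 8274049056\right) = 178182 \left(\left(11840 + 15362\right) - 8274049056\right) = 178182 \left(27202 - 8274049056\right) = 178182 \left(-8274021854\right) = -1474281761989428$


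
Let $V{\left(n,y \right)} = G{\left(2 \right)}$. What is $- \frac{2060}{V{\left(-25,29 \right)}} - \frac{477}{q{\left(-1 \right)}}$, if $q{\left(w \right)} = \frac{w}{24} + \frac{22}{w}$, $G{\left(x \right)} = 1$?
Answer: $- \frac{1078292}{529} \approx -2038.4$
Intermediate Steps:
$V{\left(n,y \right)} = 1$
$q{\left(w \right)} = \frac{22}{w} + \frac{w}{24}$ ($q{\left(w \right)} = w \frac{1}{24} + \frac{22}{w} = \frac{w}{24} + \frac{22}{w} = \frac{22}{w} + \frac{w}{24}$)
$- \frac{2060}{V{\left(-25,29 \right)}} - \frac{477}{q{\left(-1 \right)}} = - \frac{2060}{1} - \frac{477}{\frac{22}{-1} + \frac{1}{24} \left(-1\right)} = \left(-2060\right) 1 - \frac{477}{22 \left(-1\right) - \frac{1}{24}} = -2060 - \frac{477}{-22 - \frac{1}{24}} = -2060 - \frac{477}{- \frac{529}{24}} = -2060 - - \frac{11448}{529} = -2060 + \frac{11448}{529} = - \frac{1078292}{529}$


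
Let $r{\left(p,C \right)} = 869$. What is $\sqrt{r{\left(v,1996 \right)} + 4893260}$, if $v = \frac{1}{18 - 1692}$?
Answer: $\sqrt{4894129} \approx 2212.3$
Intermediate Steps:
$v = - \frac{1}{1674}$ ($v = \frac{1}{-1674} = - \frac{1}{1674} \approx -0.00059737$)
$\sqrt{r{\left(v,1996 \right)} + 4893260} = \sqrt{869 + 4893260} = \sqrt{4894129}$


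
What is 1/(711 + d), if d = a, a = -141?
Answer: 1/570 ≈ 0.0017544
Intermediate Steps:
d = -141
1/(711 + d) = 1/(711 - 141) = 1/570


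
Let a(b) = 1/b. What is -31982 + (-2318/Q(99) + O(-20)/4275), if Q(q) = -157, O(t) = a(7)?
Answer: -150189265643/4698225 ≈ -31967.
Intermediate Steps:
O(t) = ⅐ (O(t) = 1/7 = ⅐)
-31982 + (-2318/Q(99) + O(-20)/4275) = -31982 + (-2318/(-157) + (⅐)/4275) = -31982 + (-2318*(-1/157) + (⅐)*(1/4275)) = -31982 + (2318/157 + 1/29925) = -31982 + 69366307/4698225 = -150189265643/4698225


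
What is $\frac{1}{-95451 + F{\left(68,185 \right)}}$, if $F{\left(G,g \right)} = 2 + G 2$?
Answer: $- \frac{1}{95313} \approx -1.0492 \cdot 10^{-5}$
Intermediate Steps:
$F{\left(G,g \right)} = 2 + 2 G$
$\frac{1}{-95451 + F{\left(68,185 \right)}} = \frac{1}{-95451 + \left(2 + 2 \cdot 68\right)} = \frac{1}{-95451 + \left(2 + 136\right)} = \frac{1}{-95451 + 138} = \frac{1}{-95313} = - \frac{1}{95313}$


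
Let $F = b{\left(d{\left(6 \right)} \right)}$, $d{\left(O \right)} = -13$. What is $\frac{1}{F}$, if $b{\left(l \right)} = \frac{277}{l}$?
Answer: $- \frac{13}{277} \approx -0.046931$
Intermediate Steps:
$F = - \frac{277}{13}$ ($F = \frac{277}{-13} = 277 \left(- \frac{1}{13}\right) = - \frac{277}{13} \approx -21.308$)
$\frac{1}{F} = \frac{1}{- \frac{277}{13}} = - \frac{13}{277}$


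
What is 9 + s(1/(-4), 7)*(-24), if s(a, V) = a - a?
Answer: 9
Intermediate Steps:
s(a, V) = 0
9 + s(1/(-4), 7)*(-24) = 9 + 0*(-24) = 9 + 0 = 9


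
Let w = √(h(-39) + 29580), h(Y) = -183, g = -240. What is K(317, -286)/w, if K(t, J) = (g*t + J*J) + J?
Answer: 1810*√29397/9799 ≈ 31.670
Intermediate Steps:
K(t, J) = J + J² - 240*t (K(t, J) = (-240*t + J*J) + J = (-240*t + J²) + J = (J² - 240*t) + J = J + J² - 240*t)
w = √29397 (w = √(-183 + 29580) = √29397 ≈ 171.46)
K(317, -286)/w = (-286 + (-286)² - 240*317)/(√29397) = (-286 + 81796 - 76080)*(√29397/29397) = 5430*(√29397/29397) = 1810*√29397/9799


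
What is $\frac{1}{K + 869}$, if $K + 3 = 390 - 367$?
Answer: $\frac{1}{889} \approx 0.0011249$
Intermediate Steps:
$K = 20$ ($K = -3 + \left(390 - 367\right) = -3 + 23 = 20$)
$\frac{1}{K + 869} = \frac{1}{20 + 869} = \frac{1}{889}$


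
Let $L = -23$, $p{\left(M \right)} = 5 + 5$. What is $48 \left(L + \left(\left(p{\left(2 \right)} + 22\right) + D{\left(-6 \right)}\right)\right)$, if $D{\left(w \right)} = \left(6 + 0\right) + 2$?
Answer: $816$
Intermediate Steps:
$p{\left(M \right)} = 10$
$D{\left(w \right)} = 8$ ($D{\left(w \right)} = 6 + 2 = 8$)
$48 \left(L + \left(\left(p{\left(2 \right)} + 22\right) + D{\left(-6 \right)}\right)\right) = 48 \left(-23 + \left(\left(10 + 22\right) + 8\right)\right) = 48 \left(-23 + \left(32 + 8\right)\right) = 48 \left(-23 + 40\right) = 48 \cdot 17 = 816$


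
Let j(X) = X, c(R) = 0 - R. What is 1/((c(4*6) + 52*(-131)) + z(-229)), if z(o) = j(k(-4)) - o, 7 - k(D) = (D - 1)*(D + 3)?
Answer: -1/6605 ≈ -0.00015140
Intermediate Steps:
c(R) = -R
k(D) = 7 - (-1 + D)*(3 + D) (k(D) = 7 - (D - 1)*(D + 3) = 7 - (-1 + D)*(3 + D))
z(o) = 2 - o (z(o) = (10 - 1*(-4)**2 - 2*(-4)) - o = (10 - 1*16 + 8) - o = (10 - 16 + 8) - o = 2 - o)
1/((c(4*6) + 52*(-131)) + z(-229)) = 1/((-4*6 + 52*(-131)) + (2 - 1*(-229))) = 1/((-1*24 - 6812) + (2 + 229)) = 1/((-24 - 6812) + 231) = 1/(-6836 + 231) = 1/(-6605) = -1/6605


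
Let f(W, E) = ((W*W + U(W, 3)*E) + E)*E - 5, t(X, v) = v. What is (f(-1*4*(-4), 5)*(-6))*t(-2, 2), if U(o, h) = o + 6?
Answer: -22200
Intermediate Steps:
U(o, h) = 6 + o
f(W, E) = -5 + E*(E + W² + E*(6 + W)) (f(W, E) = ((W*W + (6 + W)*E) + E)*E - 5 = ((W² + E*(6 + W)) + E)*E - 5 = (E + W² + E*(6 + W))*E - 5 = E*(E + W² + E*(6 + W)) - 5 = -5 + E*(E + W² + E*(6 + W)))
(f(-1*4*(-4), 5)*(-6))*t(-2, 2) = ((-5 + 5² + 5*(-1*4*(-4))² + 5²*(6 - 1*4*(-4)))*(-6))*2 = ((-5 + 25 + 5*(-4*(-4))² + 25*(6 - 4*(-4)))*(-6))*2 = ((-5 + 25 + 5*16² + 25*(6 + 16))*(-6))*2 = ((-5 + 25 + 5*256 + 25*22)*(-6))*2 = ((-5 + 25 + 1280 + 550)*(-6))*2 = (1850*(-6))*2 = -11100*2 = -22200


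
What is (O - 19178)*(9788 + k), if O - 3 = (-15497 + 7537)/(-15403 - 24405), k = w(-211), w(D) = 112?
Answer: -236149167375/1244 ≈ -1.8983e+8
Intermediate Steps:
k = 112
O = 15923/4976 (O = 3 + (-15497 + 7537)/(-15403 - 24405) = 3 - 7960/(-39808) = 3 - 7960*(-1/39808) = 3 + 995/4976 = 15923/4976 ≈ 3.2000)
(O - 19178)*(9788 + k) = (15923/4976 - 19178)*(9788 + 112) = -95413805/4976*9900 = -236149167375/1244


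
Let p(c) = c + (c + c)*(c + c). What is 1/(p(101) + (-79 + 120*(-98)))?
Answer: 1/29066 ≈ 3.4404e-5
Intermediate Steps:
p(c) = c + 4*c² (p(c) = c + (2*c)*(2*c) = c + 4*c²)
1/(p(101) + (-79 + 120*(-98))) = 1/(101*(1 + 4*101) + (-79 + 120*(-98))) = 1/(101*(1 + 404) + (-79 - 11760)) = 1/(101*405 - 11839) = 1/(40905 - 11839) = 1/29066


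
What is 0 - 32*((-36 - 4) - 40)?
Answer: 2560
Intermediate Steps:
0 - 32*((-36 - 4) - 40) = 0 - 32*(-40 - 40) = 0 - 32*(-80) = 0 + 2560 = 2560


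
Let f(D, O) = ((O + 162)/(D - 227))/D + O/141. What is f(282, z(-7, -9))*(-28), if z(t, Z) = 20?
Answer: -11116/2585 ≈ -4.3002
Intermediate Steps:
f(D, O) = O/141 + (162 + O)/(D*(-227 + D)) (f(D, O) = ((162 + O)/(-227 + D))/D + O*(1/141) = ((162 + O)/(-227 + D))/D + O/141 = (162 + O)/(D*(-227 + D)) + O/141 = O/141 + (162 + O)/(D*(-227 + D)))
f(282, z(-7, -9))*(-28) = ((1/141)*(22842 + 141*20 + 20*282² - 227*282*20)/(282*(-227 + 282)))*(-28) = ((1/141)*(1/282)*(22842 + 2820 + 20*79524 - 1280280)/55)*(-28) = ((1/141)*(1/282)*(1/55)*(22842 + 2820 + 1590480 - 1280280))*(-28) = ((1/141)*(1/282)*(1/55)*335862)*(-28) = (397/2585)*(-28) = -11116/2585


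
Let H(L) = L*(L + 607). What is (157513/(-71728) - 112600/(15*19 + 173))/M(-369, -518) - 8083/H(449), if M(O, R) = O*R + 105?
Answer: -569239803455375/31030434515210592 ≈ -0.018345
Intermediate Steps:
H(L) = L*(607 + L)
M(O, R) = 105 + O*R
(157513/(-71728) - 112600/(15*19 + 173))/M(-369, -518) - 8083/H(449) = (157513/(-71728) - 112600/(15*19 + 173))/(105 - 369*(-518)) - 8083*1/(449*(607 + 449)) = (157513*(-1/71728) - 112600/(285 + 173))/(105 + 191142) - 8083/(449*1056) = (-157513/71728 - 112600/458)/191247 - 8083/474144 = (-157513/71728 - 112600*1/458)*(1/191247) - 8083*1/474144 = (-157513/71728 - 56300/229)*(1/191247) - 8083/474144 = -4074356877/16425712*1/191247 - 8083/474144 = -1358118959/1047122714288 - 8083/474144 = -569239803455375/31030434515210592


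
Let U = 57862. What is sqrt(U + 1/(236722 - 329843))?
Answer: sqrt(501751527236421)/93121 ≈ 240.55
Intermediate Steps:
sqrt(U + 1/(236722 - 329843)) = sqrt(57862 + 1/(236722 - 329843)) = sqrt(57862 + 1/(-93121)) = sqrt(57862 - 1/93121) = sqrt(5388167301/93121) = sqrt(501751527236421)/93121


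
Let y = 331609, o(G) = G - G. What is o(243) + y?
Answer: 331609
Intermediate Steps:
o(G) = 0
o(243) + y = 0 + 331609 = 331609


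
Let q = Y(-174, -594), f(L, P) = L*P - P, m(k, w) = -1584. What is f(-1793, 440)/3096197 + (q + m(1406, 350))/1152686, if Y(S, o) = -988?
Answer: -35301832294/137267035967 ≈ -0.25718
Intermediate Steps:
f(L, P) = -P + L*P
q = -988
f(-1793, 440)/3096197 + (q + m(1406, 350))/1152686 = (440*(-1 - 1793))/3096197 + (-988 - 1584)/1152686 = (440*(-1794))*(1/3096197) - 2572*1/1152686 = -789360*1/3096197 - 1286/576343 = -60720/238169 - 1286/576343 = -35301832294/137267035967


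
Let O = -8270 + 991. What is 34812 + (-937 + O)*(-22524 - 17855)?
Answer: 331788676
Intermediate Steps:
O = -7279
34812 + (-937 + O)*(-22524 - 17855) = 34812 + (-937 - 7279)*(-22524 - 17855) = 34812 - 8216*(-40379) = 34812 + 331753864 = 331788676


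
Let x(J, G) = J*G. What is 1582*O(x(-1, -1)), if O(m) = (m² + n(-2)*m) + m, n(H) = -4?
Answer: -3164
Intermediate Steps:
x(J, G) = G*J
O(m) = m² - 3*m (O(m) = (m² - 4*m) + m = m² - 3*m)
1582*O(x(-1, -1)) = 1582*((-1*(-1))*(-3 - 1*(-1))) = 1582*(1*(-3 + 1)) = 1582*(1*(-2)) = 1582*(-2) = -3164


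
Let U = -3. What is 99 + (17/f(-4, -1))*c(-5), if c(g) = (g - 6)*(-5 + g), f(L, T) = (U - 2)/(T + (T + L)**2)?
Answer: -8877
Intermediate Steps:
f(L, T) = -5/(T + (L + T)**2) (f(L, T) = (-3 - 2)/(T + (T + L)**2) = -5/(T + (L + T)**2))
c(g) = (-6 + g)*(-5 + g)
99 + (17/f(-4, -1))*c(-5) = 99 + (17/((-5/(-1 + (-4 - 1)**2))))*(30 + (-5)**2 - 11*(-5)) = 99 + (17/((-5/(-1 + (-5)**2))))*(30 + 25 + 55) = 99 + (17/((-5/(-1 + 25))))*110 = 99 + (17/((-5/24)))*110 = 99 + (17/((-5*1/24)))*110 = 99 + (17/(-5/24))*110 = 99 + (17*(-24/5))*110 = 99 - 408/5*110 = 99 - 8976 = -8877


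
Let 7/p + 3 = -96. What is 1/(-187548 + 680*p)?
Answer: -99/18572012 ≈ -5.3306e-6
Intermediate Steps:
p = -7/99 (p = 7/(-3 - 96) = 7/(-99) = 7*(-1/99) = -7/99 ≈ -0.070707)
1/(-187548 + 680*p) = 1/(-187548 + 680*(-7/99)) = 1/(-187548 - 4760/99) = 1/(-18572012/99) = -99/18572012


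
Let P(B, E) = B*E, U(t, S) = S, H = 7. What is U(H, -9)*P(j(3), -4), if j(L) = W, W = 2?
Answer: 72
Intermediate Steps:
j(L) = 2
U(H, -9)*P(j(3), -4) = -18*(-4) = -9*(-8) = 72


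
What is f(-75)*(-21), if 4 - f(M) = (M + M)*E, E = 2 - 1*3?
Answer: 3066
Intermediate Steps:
E = -1 (E = 2 - 3 = -1)
f(M) = 4 + 2*M (f(M) = 4 - (M + M)*(-1) = 4 - 2*M*(-1) = 4 - (-2)*M = 4 + 2*M)
f(-75)*(-21) = (4 + 2*(-75))*(-21) = (4 - 150)*(-21) = -146*(-21) = 3066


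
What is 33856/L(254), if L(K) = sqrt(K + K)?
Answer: 16928*sqrt(127)/127 ≈ 1502.1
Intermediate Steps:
L(K) = sqrt(2)*sqrt(K) (L(K) = sqrt(2*K) = sqrt(2)*sqrt(K))
33856/L(254) = 33856/((sqrt(2)*sqrt(254))) = 33856/((2*sqrt(127))) = 33856*(sqrt(127)/254) = 16928*sqrt(127)/127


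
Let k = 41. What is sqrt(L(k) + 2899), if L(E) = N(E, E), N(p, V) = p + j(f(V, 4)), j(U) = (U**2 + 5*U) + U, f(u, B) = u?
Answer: sqrt(4867) ≈ 69.764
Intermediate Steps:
j(U) = U**2 + 6*U
N(p, V) = p + V*(6 + V)
L(E) = E + E*(6 + E)
sqrt(L(k) + 2899) = sqrt(41*(7 + 41) + 2899) = sqrt(41*48 + 2899) = sqrt(1968 + 2899) = sqrt(4867)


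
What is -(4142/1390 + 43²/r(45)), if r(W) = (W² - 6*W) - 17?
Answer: -4884453/1207910 ≈ -4.0437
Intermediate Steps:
r(W) = -17 + W² - 6*W
-(4142/1390 + 43²/r(45)) = -(4142/1390 + 43²/(-17 + 45² - 6*45)) = -(4142*(1/1390) + 1849/(-17 + 2025 - 270)) = -(2071/695 + 1849/1738) = -1*4884453/1207910 = -4884453/1207910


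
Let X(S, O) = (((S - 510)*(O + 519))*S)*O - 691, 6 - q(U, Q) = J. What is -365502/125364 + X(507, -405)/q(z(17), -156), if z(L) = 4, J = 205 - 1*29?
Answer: -366817020929/887995 ≈ -4.1308e+5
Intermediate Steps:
J = 176 (J = 205 - 29 = 176)
q(U, Q) = -170 (q(U, Q) = 6 - 1*176 = 6 - 176 = -170)
X(S, O) = -691 + O*S*(-510 + S)*(519 + O) (X(S, O) = (((-510 + S)*(519 + O))*S)*O - 691 = (S*(-510 + S)*(519 + O))*O - 691 = O*S*(-510 + S)*(519 + O) - 691 = -691 + O*S*(-510 + S)*(519 + O))
-365502/125364 + X(507, -405)/q(z(17), -156) = -365502/125364 + (-691 + (-405)**2*507**2 - 264690*(-405)*507 - 510*507*(-405)**2 + 519*(-405)*507**2)/(-170) = -365502*1/125364 + (-691 + 164025*257049 + 54350121150 - 510*507*164025 + 519*(-405)*257049)*(-1/170) = -60917/20894 + (-691 + 42162462225 + 54350121150 - 42411944250 - 54030414555)*(-1/170) = -60917/20894 + 70223879*(-1/170) = -60917/20894 - 70223879/170 = -366817020929/887995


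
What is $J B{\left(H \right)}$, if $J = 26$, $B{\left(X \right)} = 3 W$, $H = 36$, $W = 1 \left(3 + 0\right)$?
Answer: $234$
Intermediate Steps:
$W = 3$ ($W = 1 \cdot 3 = 3$)
$B{\left(X \right)} = 9$ ($B{\left(X \right)} = 3 \cdot 3 = 9$)
$J B{\left(H \right)} = 26 \cdot 9 = 234$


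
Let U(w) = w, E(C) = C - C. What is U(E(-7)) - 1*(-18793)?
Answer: 18793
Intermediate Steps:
E(C) = 0
U(E(-7)) - 1*(-18793) = 0 - 1*(-18793) = 0 + 18793 = 18793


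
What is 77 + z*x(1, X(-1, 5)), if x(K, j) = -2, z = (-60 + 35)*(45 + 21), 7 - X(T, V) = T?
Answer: 3377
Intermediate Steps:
X(T, V) = 7 - T
z = -1650 (z = -25*66 = -1650)
77 + z*x(1, X(-1, 5)) = 77 - 1650*(-2) = 77 + 3300 = 3377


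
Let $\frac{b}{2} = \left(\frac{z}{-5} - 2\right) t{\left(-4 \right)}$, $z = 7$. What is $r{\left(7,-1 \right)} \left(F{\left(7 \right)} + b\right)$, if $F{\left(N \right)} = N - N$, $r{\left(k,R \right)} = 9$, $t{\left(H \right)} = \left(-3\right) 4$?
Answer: $\frac{3672}{5} \approx 734.4$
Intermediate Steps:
$t{\left(H \right)} = -12$
$F{\left(N \right)} = 0$
$b = \frac{408}{5}$ ($b = 2 \left(\frac{7}{-5} - 2\right) \left(-12\right) = 2 \left(7 \left(- \frac{1}{5}\right) - 2\right) \left(-12\right) = 2 \left(- \frac{7}{5} - 2\right) \left(-12\right) = 2 \left(\left(- \frac{17}{5}\right) \left(-12\right)\right) = 2 \cdot \frac{204}{5} = \frac{408}{5} \approx 81.6$)
$r{\left(7,-1 \right)} \left(F{\left(7 \right)} + b\right) = 9 \left(0 + \frac{408}{5}\right) = 9 \cdot \frac{408}{5} = \frac{3672}{5}$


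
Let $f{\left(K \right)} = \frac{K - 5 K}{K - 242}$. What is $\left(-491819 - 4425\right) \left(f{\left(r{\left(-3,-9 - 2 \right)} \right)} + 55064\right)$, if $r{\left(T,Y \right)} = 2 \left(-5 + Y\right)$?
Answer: $- \frac{3743517847776}{137} \approx -2.7325 \cdot 10^{10}$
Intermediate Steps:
$r{\left(T,Y \right)} = -10 + 2 Y$
$f{\left(K \right)} = - \frac{4 K}{-242 + K}$ ($f{\left(K \right)} = \frac{\left(-4\right) K}{-242 + K} = - \frac{4 K}{-242 + K}$)
$\left(-491819 - 4425\right) \left(f{\left(r{\left(-3,-9 - 2 \right)} \right)} + 55064\right) = \left(-491819 - 4425\right) \left(- \frac{4 \left(-10 + 2 \left(-9 - 2\right)\right)}{-242 + \left(-10 + 2 \left(-9 - 2\right)\right)} + 55064\right) = - 496244 \left(- \frac{4 \left(-10 + 2 \left(-11\right)\right)}{-242 + \left(-10 + 2 \left(-11\right)\right)} + 55064\right) = - 496244 \left(- \frac{4 \left(-10 - 22\right)}{-242 - 32} + 55064\right) = - 496244 \left(\left(-4\right) \left(-32\right) \frac{1}{-242 - 32} + 55064\right) = - 496244 \left(\left(-4\right) \left(-32\right) \frac{1}{-274} + 55064\right) = - 496244 \left(\left(-4\right) \left(-32\right) \left(- \frac{1}{274}\right) + 55064\right) = - 496244 \left(- \frac{64}{137} + 55064\right) = \left(-496244\right) \frac{7543704}{137} = - \frac{3743517847776}{137}$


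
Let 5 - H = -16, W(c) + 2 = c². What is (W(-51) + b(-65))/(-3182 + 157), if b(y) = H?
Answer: -524/605 ≈ -0.86612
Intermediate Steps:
W(c) = -2 + c²
H = 21 (H = 5 - 1*(-16) = 5 + 16 = 21)
b(y) = 21
(W(-51) + b(-65))/(-3182 + 157) = ((-2 + (-51)²) + 21)/(-3182 + 157) = ((-2 + 2601) + 21)/(-3025) = (2599 + 21)*(-1/3025) = 2620*(-1/3025) = -524/605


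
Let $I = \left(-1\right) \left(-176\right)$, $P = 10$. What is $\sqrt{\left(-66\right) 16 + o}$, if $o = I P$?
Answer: $8 \sqrt{11} \approx 26.533$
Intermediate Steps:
$I = 176$
$o = 1760$ ($o = 176 \cdot 10 = 1760$)
$\sqrt{\left(-66\right) 16 + o} = \sqrt{\left(-66\right) 16 + 1760} = \sqrt{-1056 + 1760} = \sqrt{704} = 8 \sqrt{11}$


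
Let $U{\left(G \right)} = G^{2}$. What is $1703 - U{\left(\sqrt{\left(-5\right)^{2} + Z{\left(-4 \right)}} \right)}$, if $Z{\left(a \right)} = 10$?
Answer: $1668$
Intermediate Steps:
$1703 - U{\left(\sqrt{\left(-5\right)^{2} + Z{\left(-4 \right)}} \right)} = 1703 - \left(\sqrt{\left(-5\right)^{2} + 10}\right)^{2} = 1703 - \left(\sqrt{25 + 10}\right)^{2} = 1703 - \left(\sqrt{35}\right)^{2} = 1703 - 35 = 1668$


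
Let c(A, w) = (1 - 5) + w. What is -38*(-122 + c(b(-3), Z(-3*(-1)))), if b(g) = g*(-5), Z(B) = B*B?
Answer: 4446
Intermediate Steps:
Z(B) = B**2
b(g) = -5*g
c(A, w) = -4 + w
-38*(-122 + c(b(-3), Z(-3*(-1)))) = -38*(-122 + (-4 + (-3*(-1))**2)) = -38*(-122 + (-4 + 3**2)) = -38*(-122 + (-4 + 9)) = -38*(-122 + 5) = -38*(-117) = 4446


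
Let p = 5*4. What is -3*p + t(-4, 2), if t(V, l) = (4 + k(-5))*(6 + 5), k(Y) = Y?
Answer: -71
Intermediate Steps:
p = 20
t(V, l) = -11 (t(V, l) = (4 - 5)*(6 + 5) = -1*11 = -11)
-3*p + t(-4, 2) = -3*20 - 11 = -60 - 11 = -71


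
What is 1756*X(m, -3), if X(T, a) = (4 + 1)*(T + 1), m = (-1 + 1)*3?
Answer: 8780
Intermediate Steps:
m = 0 (m = 0*3 = 0)
X(T, a) = 5 + 5*T (X(T, a) = 5*(1 + T) = 5 + 5*T)
1756*X(m, -3) = 1756*(5 + 5*0) = 1756*(5 + 0) = 1756*5 = 8780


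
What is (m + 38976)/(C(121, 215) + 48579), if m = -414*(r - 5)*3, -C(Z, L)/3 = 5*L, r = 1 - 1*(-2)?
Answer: 6910/7559 ≈ 0.91414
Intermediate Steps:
r = 3 (r = 1 + 2 = 3)
C(Z, L) = -15*L
m = 2484 (m = -414*(3 - 5)*3 = -(-828)*3 = -414*(-6) = 2484)
(m + 38976)/(C(121, 215) + 48579) = (2484 + 38976)/(-15*215 + 48579) = 41460/(-3225 + 48579) = 41460/45354 = 41460*(1/45354) = 6910/7559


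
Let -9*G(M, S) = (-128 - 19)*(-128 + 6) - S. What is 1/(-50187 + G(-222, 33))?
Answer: -1/52176 ≈ -1.9166e-5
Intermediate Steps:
G(M, S) = -5978/3 + S/9 (G(M, S) = -((-128 - 19)*(-128 + 6) - S)/9 = -(-147*(-122) - S)/9 = -(17934 - S)/9 = -5978/3 + S/9)
1/(-50187 + G(-222, 33)) = 1/(-50187 + (-5978/3 + (1/9)*33)) = 1/(-50187 + (-5978/3 + 11/3)) = 1/(-50187 - 1989) = 1/(-52176) = -1/52176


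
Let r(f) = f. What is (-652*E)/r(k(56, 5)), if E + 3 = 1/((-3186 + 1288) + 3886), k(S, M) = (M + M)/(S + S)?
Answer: 7775752/355 ≈ 21904.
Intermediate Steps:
k(S, M) = M/S (k(S, M) = (2*M)/((2*S)) = (2*M)*(1/(2*S)) = M/S)
E = -5963/1988 (E = -3 + 1/((-3186 + 1288) + 3886) = -3 + 1/(-1898 + 3886) = -3 + 1/1988 = -5963/1988 ≈ -2.9995)
(-652*E)/r(k(56, 5)) = (-652*(-5963/1988))/((5/56)) = 971969/(497*((5*(1/56)))) = 971969/(497*(5/56)) = (971969/497)*(56/5) = 7775752/355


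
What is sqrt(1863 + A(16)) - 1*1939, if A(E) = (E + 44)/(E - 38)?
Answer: -1939 + sqrt(225093)/11 ≈ -1895.9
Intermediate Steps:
A(E) = (44 + E)/(-38 + E)
sqrt(1863 + A(16)) - 1*1939 = sqrt(1863 + (44 + 16)/(-38 + 16)) - 1*1939 = sqrt(1863 + 60/(-22)) - 1939 = sqrt(1863 - 1/22*60) - 1939 = sqrt(1863 - 30/11) - 1939 = sqrt(20463/11) - 1939 = sqrt(225093)/11 - 1939 = -1939 + sqrt(225093)/11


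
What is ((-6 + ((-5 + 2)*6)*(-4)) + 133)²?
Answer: 39601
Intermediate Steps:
((-6 + ((-5 + 2)*6)*(-4)) + 133)² = ((-6 - 3*6*(-4)) + 133)² = ((-6 - 18*(-4)) + 133)² = ((-6 + 72) + 133)² = (66 + 133)² = 199² = 39601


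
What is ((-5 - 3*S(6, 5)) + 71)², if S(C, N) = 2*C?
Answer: 900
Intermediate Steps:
((-5 - 3*S(6, 5)) + 71)² = ((-5 - 6*6) + 71)² = ((-5 - 3*12) + 71)² = ((-5 - 36) + 71)² = (-41 + 71)² = 30² = 900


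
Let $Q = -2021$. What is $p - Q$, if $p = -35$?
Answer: $1986$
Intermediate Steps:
$p - Q = -35 - -2021 = -35 + 2021 = 1986$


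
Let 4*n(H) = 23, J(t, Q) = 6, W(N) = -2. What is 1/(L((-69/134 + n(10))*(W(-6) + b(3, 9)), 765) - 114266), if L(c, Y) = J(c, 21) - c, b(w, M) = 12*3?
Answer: -134/15334691 ≈ -8.7384e-6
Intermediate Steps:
n(H) = 23/4 (n(H) = (1/4)*23 = 23/4)
b(w, M) = 36
L(c, Y) = 6 - c
1/(L((-69/134 + n(10))*(W(-6) + b(3, 9)), 765) - 114266) = 1/((6 - (-69/134 + 23/4)*(-2 + 36)) - 114266) = 1/((6 - (-69*1/134 + 23/4)*34) - 114266) = 1/((6 - (-69/134 + 23/4)*34) - 114266) = 1/((6 - 1403*34/268) - 114266) = 1/((6 - 1*23851/134) - 114266) = 1/((6 - 23851/134) - 114266) = 1/(-23047/134 - 114266) = 1/(-15334691/134) = -134/15334691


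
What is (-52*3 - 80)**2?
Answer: 55696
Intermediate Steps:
(-52*3 - 80)**2 = (-156 - 80)**2 = (-236)**2 = 55696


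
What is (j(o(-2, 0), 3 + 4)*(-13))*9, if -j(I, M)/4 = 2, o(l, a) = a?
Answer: 936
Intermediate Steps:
j(I, M) = -8 (j(I, M) = -4*2 = -8)
(j(o(-2, 0), 3 + 4)*(-13))*9 = -8*(-13)*9 = 104*9 = 936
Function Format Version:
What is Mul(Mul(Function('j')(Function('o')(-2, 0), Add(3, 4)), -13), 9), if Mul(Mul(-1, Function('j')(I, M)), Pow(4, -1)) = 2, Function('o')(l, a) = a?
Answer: 936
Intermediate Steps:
Function('j')(I, M) = -8 (Function('j')(I, M) = Mul(-4, 2) = -8)
Mul(Mul(Function('j')(Function('o')(-2, 0), Add(3, 4)), -13), 9) = Mul(Mul(-8, -13), 9) = Mul(104, 9) = 936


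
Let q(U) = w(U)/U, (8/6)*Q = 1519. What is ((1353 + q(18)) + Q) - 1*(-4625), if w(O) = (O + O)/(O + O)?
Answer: 256223/36 ≈ 7117.3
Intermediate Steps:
Q = 4557/4 (Q = (¾)*1519 = 4557/4 ≈ 1139.3)
w(O) = 1 (w(O) = (2*O)/((2*O)) = (2*O)*(1/(2*O)) = 1)
q(U) = 1/U
((1353 + q(18)) + Q) - 1*(-4625) = ((1353 + 1/18) + 4557/4) - 1*(-4625) = ((1353 + 1/18) + 4557/4) + 4625 = (24355/18 + 4557/4) + 4625 = 89723/36 + 4625 = 256223/36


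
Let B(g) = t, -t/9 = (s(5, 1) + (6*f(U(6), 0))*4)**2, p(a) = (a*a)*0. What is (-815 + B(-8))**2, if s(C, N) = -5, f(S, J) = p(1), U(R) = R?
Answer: 1081600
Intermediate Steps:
p(a) = 0 (p(a) = a**2*0 = 0)
f(S, J) = 0
t = -225 (t = -9*(-5 + (6*0)*4)**2 = -9*(-5 + 0*4)**2 = -9*(-5 + 0)**2 = -9*(-5)**2 = -9*25 = -225)
B(g) = -225
(-815 + B(-8))**2 = (-815 - 225)**2 = (-1040)**2 = 1081600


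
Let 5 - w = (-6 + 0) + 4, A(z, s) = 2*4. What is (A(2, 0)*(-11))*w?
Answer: -616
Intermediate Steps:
A(z, s) = 8
w = 7 (w = 5 - ((-6 + 0) + 4) = 5 - (-6 + 4) = 5 - 1*(-2) = 5 + 2 = 7)
(A(2, 0)*(-11))*w = (8*(-11))*7 = -88*7 = -616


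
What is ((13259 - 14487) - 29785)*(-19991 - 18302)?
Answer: 1187580809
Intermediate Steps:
((13259 - 14487) - 29785)*(-19991 - 18302) = (-1228 - 29785)*(-38293) = -31013*(-38293) = 1187580809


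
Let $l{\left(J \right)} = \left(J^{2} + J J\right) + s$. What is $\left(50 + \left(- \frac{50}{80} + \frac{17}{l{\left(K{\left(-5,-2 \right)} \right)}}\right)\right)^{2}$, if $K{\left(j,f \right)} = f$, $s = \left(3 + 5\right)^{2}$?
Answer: $\frac{797449}{324} \approx 2461.3$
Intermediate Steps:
$s = 64$ ($s = 8^{2} = 64$)
$l{\left(J \right)} = 64 + 2 J^{2}$ ($l{\left(J \right)} = \left(J^{2} + J J\right) + 64 = \left(J^{2} + J^{2}\right) + 64 = 2 J^{2} + 64 = 64 + 2 J^{2}$)
$\left(50 + \left(- \frac{50}{80} + \frac{17}{l{\left(K{\left(-5,-2 \right)} \right)}}\right)\right)^{2} = \left(50 + \left(- \frac{50}{80} + \frac{17}{64 + 2 \left(-2\right)^{2}}\right)\right)^{2} = \left(50 + \left(\left(-50\right) \frac{1}{80} + \frac{17}{64 + 2 \cdot 4}\right)\right)^{2} = \left(50 - \left(\frac{5}{8} - \frac{17}{64 + 8}\right)\right)^{2} = \left(50 - \left(\frac{5}{8} - \frac{17}{72}\right)\right)^{2} = \left(50 + \left(- \frac{5}{8} + 17 \cdot \frac{1}{72}\right)\right)^{2} = \left(50 + \left(- \frac{5}{8} + \frac{17}{72}\right)\right)^{2} = \left(50 - \frac{7}{18}\right)^{2} = \left(\frac{893}{18}\right)^{2} = \frac{797449}{324}$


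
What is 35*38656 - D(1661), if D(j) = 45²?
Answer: 1350935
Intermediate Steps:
D(j) = 2025
35*38656 - D(1661) = 35*38656 - 1*2025 = 1352960 - 2025 = 1350935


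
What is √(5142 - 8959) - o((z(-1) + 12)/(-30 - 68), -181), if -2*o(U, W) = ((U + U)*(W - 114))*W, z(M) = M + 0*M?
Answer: -587345/98 + I*√3817 ≈ -5993.3 + 61.782*I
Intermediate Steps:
z(M) = M (z(M) = M + 0 = M)
o(U, W) = -U*W*(-114 + W) (o(U, W) = -(U + U)*(W - 114)*W/2 = -(2*U)*(-114 + W)*W/2 = -2*U*(-114 + W)*W/2 = -U*W*(-114 + W))
√(5142 - 8959) - o((z(-1) + 12)/(-30 - 68), -181) = √(5142 - 8959) - (-1 + 12)/(-30 - 68)*(-181)*(114 - 1*(-181)) = √(-3817) - 11/(-98)*(-181)*(114 + 181) = I*√3817 - 11*(-1/98)*(-181)*295 = I*√3817 - (-11)*(-181)*295/98 = I*√3817 - 1*587345/98 = I*√3817 - 587345/98 = -587345/98 + I*√3817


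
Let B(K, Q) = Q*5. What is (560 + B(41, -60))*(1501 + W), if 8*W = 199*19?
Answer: 1026285/2 ≈ 5.1314e+5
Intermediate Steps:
B(K, Q) = 5*Q
W = 3781/8 (W = (199*19)/8 = (⅛)*3781 = 3781/8 ≈ 472.63)
(560 + B(41, -60))*(1501 + W) = (560 + 5*(-60))*(1501 + 3781/8) = (560 - 300)*(15789/8) = 260*(15789/8) = 1026285/2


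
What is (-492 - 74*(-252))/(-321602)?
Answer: -9078/160801 ≈ -0.056455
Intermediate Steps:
(-492 - 74*(-252))/(-321602) = (-492 + 18648)*(-1/321602) = 18156*(-1/321602) = -9078/160801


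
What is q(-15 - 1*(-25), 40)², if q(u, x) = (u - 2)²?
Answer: 4096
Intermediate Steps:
q(u, x) = (-2 + u)²
q(-15 - 1*(-25), 40)² = ((-2 + (-15 - 1*(-25)))²)² = ((-2 + (-15 + 25))²)² = ((-2 + 10)²)² = (8²)² = 64² = 4096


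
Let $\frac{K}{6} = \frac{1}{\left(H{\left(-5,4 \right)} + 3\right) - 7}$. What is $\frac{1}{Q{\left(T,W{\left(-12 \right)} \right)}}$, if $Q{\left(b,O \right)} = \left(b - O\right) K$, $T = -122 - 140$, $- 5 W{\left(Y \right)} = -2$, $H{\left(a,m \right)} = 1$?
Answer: $\frac{5}{2624} \approx 0.0019055$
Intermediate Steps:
$W{\left(Y \right)} = \frac{2}{5}$ ($W{\left(Y \right)} = \left(- \frac{1}{5}\right) \left(-2\right) = \frac{2}{5}$)
$T = -262$
$K = -2$ ($K = \frac{6}{\left(1 + 3\right) - 7} = \frac{6}{4 - 7} = \frac{6}{-3} = 6 \left(- \frac{1}{3}\right) = -2$)
$Q{\left(b,O \right)} = - 2 b + 2 O$ ($Q{\left(b,O \right)} = \left(b - O\right) \left(-2\right) = - 2 b + 2 O$)
$\frac{1}{Q{\left(T,W{\left(-12 \right)} \right)}} = \frac{1}{\left(-2\right) \left(-262\right) + 2 \cdot \frac{2}{5}} = \frac{1}{524 + \frac{4}{5}} = \frac{1}{\frac{2624}{5}} = \frac{5}{2624}$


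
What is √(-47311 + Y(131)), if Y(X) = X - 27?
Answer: I*√47207 ≈ 217.27*I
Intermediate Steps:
Y(X) = -27 + X
√(-47311 + Y(131)) = √(-47311 + (-27 + 131)) = √(-47311 + 104) = √(-47207) = I*√47207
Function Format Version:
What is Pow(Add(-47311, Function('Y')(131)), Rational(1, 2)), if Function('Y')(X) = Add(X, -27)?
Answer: Mul(I, Pow(47207, Rational(1, 2))) ≈ Mul(217.27, I)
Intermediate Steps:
Function('Y')(X) = Add(-27, X)
Pow(Add(-47311, Function('Y')(131)), Rational(1, 2)) = Pow(Add(-47311, Add(-27, 131)), Rational(1, 2)) = Pow(Add(-47311, 104), Rational(1, 2)) = Pow(-47207, Rational(1, 2)) = Mul(I, Pow(47207, Rational(1, 2)))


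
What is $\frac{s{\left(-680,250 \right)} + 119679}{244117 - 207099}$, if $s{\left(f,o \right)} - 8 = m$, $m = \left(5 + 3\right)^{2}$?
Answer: $\frac{537}{166} \approx 3.2349$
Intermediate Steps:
$m = 64$ ($m = 8^{2} = 64$)
$s{\left(f,o \right)} = 72$ ($s{\left(f,o \right)} = 8 + 64 = 72$)
$\frac{s{\left(-680,250 \right)} + 119679}{244117 - 207099} = \frac{72 + 119679}{244117 - 207099} = \frac{119751}{37018} = 119751 \cdot \frac{1}{37018} = \frac{537}{166}$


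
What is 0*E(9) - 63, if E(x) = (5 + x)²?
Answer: -63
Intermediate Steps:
0*E(9) - 63 = 0*(5 + 9)² - 63 = 0*14² - 63 = 0*196 - 63 = 0 - 63 = -63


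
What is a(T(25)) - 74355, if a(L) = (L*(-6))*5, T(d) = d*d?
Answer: -93105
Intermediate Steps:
T(d) = d²
a(L) = -30*L (a(L) = -6*L*5 = -30*L)
a(T(25)) - 74355 = -30*25² - 74355 = -30*625 - 74355 = -18750 - 74355 = -93105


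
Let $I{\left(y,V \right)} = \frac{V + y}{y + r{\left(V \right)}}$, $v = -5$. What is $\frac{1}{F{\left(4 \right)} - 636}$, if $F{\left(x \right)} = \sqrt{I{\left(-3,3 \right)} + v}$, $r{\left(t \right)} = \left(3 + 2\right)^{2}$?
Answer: $- \frac{636}{404501} - \frac{i \sqrt{5}}{404501} \approx -0.0015723 - 5.528 \cdot 10^{-6} i$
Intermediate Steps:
$r{\left(t \right)} = 25$ ($r{\left(t \right)} = 5^{2} = 25$)
$I{\left(y,V \right)} = \frac{V + y}{25 + y}$ ($I{\left(y,V \right)} = \frac{V + y}{y + 25} = \frac{V + y}{25 + y}$)
$F{\left(x \right)} = i \sqrt{5}$ ($F{\left(x \right)} = \sqrt{\frac{3 - 3}{25 - 3} - 5} = \sqrt{\frac{1}{22} \cdot 0 - 5} = \sqrt{0 - 5} = \sqrt{-5} = i \sqrt{5}$)
$\frac{1}{F{\left(4 \right)} - 636} = \frac{1}{i \sqrt{5} - 636} = \frac{1}{-636 + i \sqrt{5}}$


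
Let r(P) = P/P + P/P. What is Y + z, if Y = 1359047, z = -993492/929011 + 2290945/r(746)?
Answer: 4653450343445/1858022 ≈ 2.5045e+6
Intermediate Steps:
r(P) = 2 (r(P) = 1 + 1 = 2)
z = 2128311118411/1858022 (z = -993492/929011 + 2290945/2 = 2128311118411/1858022 ≈ 1.1455e+6)
Y + z = 1359047 + 2128311118411/1858022 = 4653450343445/1858022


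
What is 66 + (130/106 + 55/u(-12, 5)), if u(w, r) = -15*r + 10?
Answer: 45736/689 ≈ 66.380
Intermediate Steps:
u(w, r) = 10 - 15*r
66 + (130/106 + 55/u(-12, 5)) = 66 + (130/106 + 55/(10 - 15*5)) = 66 + (130*(1/106) + 55/(10 - 75)) = 66 + (65/53 + 55/(-65)) = 66 + (65/53 + 55*(-1/65)) = 66 + (65/53 - 11/13) = 66 + 262/689 = 45736/689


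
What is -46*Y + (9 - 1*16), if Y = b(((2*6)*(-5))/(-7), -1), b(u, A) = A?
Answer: 39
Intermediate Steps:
Y = -1
-46*Y + (9 - 1*16) = -46*(-1) + (9 - 1*16) = 46 + (9 - 16) = 46 - 7 = 39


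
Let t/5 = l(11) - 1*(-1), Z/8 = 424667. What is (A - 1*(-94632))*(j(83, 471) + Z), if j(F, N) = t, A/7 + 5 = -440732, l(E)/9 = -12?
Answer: -10158225104127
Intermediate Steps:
Z = 3397336 (Z = 8*424667 = 3397336)
l(E) = -108 (l(E) = 9*(-12) = -108)
A = -3085159 (A = -35 + 7*(-440732) = -35 - 3085124 = -3085159)
t = -535 (t = 5*(-108 - 1*(-1)) = 5*(-108 + 1) = 5*(-107) = -535)
j(F, N) = -535
(A - 1*(-94632))*(j(83, 471) + Z) = (-3085159 - 1*(-94632))*(-535 + 3397336) = (-3085159 + 94632)*3396801 = -2990527*3396801 = -10158225104127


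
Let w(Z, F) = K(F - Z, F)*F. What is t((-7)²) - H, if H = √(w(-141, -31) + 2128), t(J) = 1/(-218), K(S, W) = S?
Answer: -1/218 - I*√1282 ≈ -0.0045872 - 35.805*I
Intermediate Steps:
t(J) = -1/218
w(Z, F) = F*(F - Z) (w(Z, F) = (F - Z)*F = F*(F - Z))
H = I*√1282 (H = √(-31*(-31 - 1*(-141)) + 2128) = √(-31*(-31 + 141) + 2128) = √(-31*110 + 2128) = √(-3410 + 2128) = √(-1282) = I*√1282 ≈ 35.805*I)
t((-7)²) - H = -1/218 - I*√1282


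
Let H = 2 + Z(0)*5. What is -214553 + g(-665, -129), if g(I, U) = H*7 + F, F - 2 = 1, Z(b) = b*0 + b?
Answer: -214536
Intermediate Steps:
Z(b) = b (Z(b) = 0 + b = b)
F = 3 (F = 2 + 1 = 3)
H = 2 (H = 2 + 0*5 = 2 + 0 = 2)
g(I, U) = 17 (g(I, U) = 2*7 + 3 = 14 + 3 = 17)
-214553 + g(-665, -129) = -214553 + 17 = -214536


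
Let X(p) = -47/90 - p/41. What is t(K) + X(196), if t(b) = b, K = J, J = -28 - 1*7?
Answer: -148717/3690 ≈ -40.303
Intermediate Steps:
J = -35 (J = -28 - 7 = -35)
K = -35
X(p) = -47/90 - p/41 (X(p) = -47*1/90 - p*(1/41) = -47/90 - p/41)
t(K) + X(196) = -35 + (-47/90 - 1/41*196) = -35 + (-47/90 - 196/41) = -35 - 19567/3690 = -148717/3690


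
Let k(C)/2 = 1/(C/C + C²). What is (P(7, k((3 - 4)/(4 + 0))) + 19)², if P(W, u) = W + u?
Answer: 224676/289 ≈ 777.43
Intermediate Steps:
k(C) = 2/(1 + C²) (k(C) = 2/(C/C + C²) = 2/(1 + C²))
(P(7, k((3 - 4)/(4 + 0))) + 19)² = ((7 + 2/(1 + ((3 - 4)/(4 + 0))²)) + 19)² = ((7 + 2/(1 + (-1/4)²)) + 19)² = ((7 + 2/(1 + (-1*¼)²)) + 19)² = ((7 + 2/(1 + (-¼)²)) + 19)² = ((7 + 2/(1 + 1/16)) + 19)² = ((7 + 2/(17/16)) + 19)² = ((7 + 2*(16/17)) + 19)² = ((7 + 32/17) + 19)² = (151/17 + 19)² = (474/17)² = 224676/289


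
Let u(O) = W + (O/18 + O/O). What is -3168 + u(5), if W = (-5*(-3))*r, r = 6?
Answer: -55381/18 ≈ -3076.7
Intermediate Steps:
W = 90 (W = -5*(-3)*6 = 15*6 = 90)
u(O) = 91 + O/18 (u(O) = 90 + (O/18 + O/O) = 90 + (O*(1/18) + 1) = 90 + (O/18 + 1) = 90 + (1 + O/18) = 91 + O/18)
-3168 + u(5) = -3168 + (91 + (1/18)*5) = -3168 + (91 + 5/18) = -3168 + 1643/18 = -55381/18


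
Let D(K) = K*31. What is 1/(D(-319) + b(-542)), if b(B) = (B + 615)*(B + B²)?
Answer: 1/21395317 ≈ 4.6739e-8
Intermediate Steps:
b(B) = (615 + B)*(B + B²)
D(K) = 31*K
1/(D(-319) + b(-542)) = 1/(31*(-319) - 542*(615 + (-542)² + 616*(-542))) = 1/(-9889 - 542*(615 + 293764 - 333872)) = 1/(-9889 - 542*(-39493)) = 1/(-9889 + 21405206) = 1/21395317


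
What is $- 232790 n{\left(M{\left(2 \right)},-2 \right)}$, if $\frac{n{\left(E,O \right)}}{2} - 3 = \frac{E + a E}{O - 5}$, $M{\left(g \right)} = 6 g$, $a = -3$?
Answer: $- \frac{20951100}{7} \approx -2.993 \cdot 10^{6}$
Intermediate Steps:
$n{\left(E,O \right)} = 6 - \frac{4 E}{-5 + O}$ ($n{\left(E,O \right)} = 6 + 2 \frac{E - 3 E}{O - 5} = 6 + 2 \frac{\left(-2\right) E}{-5 + O} = 6 + 2 \left(- \frac{2 E}{-5 + O}\right) = 6 - \frac{4 E}{-5 + O}$)
$- 232790 n{\left(M{\left(2 \right)},-2 \right)} = - 232790 \frac{2 \left(-15 - 2 \cdot 6 \cdot 2 + 3 \left(-2\right)\right)}{-5 - 2} = - 232790 \frac{2 \left(-15 - 24 - 6\right)}{-7} = - 232790 \cdot 2 \left(- \frac{1}{7}\right) \left(-15 - 24 - 6\right) = - 232790 \cdot 2 \left(- \frac{1}{7}\right) \left(-45\right) = \left(-232790\right) \frac{90}{7} = - \frac{20951100}{7}$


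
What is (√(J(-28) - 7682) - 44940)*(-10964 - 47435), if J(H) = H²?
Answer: 2624451060 - 58399*I*√6898 ≈ 2.6245e+9 - 4.8503e+6*I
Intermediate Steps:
(√(J(-28) - 7682) - 44940)*(-10964 - 47435) = (√((-28)² - 7682) - 44940)*(-10964 - 47435) = (√(784 - 7682) - 44940)*(-58399) = (√(-6898) - 44940)*(-58399) = (I*√6898 - 44940)*(-58399) = (-44940 + I*√6898)*(-58399) = 2624451060 - 58399*I*√6898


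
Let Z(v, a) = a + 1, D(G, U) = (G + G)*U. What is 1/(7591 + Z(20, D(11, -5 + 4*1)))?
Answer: 1/7570 ≈ 0.00013210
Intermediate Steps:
D(G, U) = 2*G*U (D(G, U) = (2*G)*U = 2*G*U)
Z(v, a) = 1 + a
1/(7591 + Z(20, D(11, -5 + 4*1))) = 1/(7591 + (1 + 2*11*(-5 + 4*1))) = 1/(7591 + (1 + 2*11*(-5 + 4))) = 1/(7591 + (1 + 2*11*(-1))) = 1/(7591 + (1 - 22)) = 1/(7591 - 21) = 1/7570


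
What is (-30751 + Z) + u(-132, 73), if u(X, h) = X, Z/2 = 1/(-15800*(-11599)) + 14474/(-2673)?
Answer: -7566906153742027/244932603300 ≈ -30894.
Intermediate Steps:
Z = -2652566028127/244932603300 (Z = 2*(1/(-15800*(-11599)) + 14474/(-2673)) = 2*(-1/15800*(-1/11599) + 14474*(-1/2673)) = 2*(1/183264200 - 14474/2673) = 2*(-2652566028127/489865206600) = -2652566028127/244932603300 ≈ -10.830)
(-30751 + Z) + u(-132, 73) = (-30751 - 2652566028127/244932603300) - 132 = -7534575050106427/244932603300 - 132 = -7566906153742027/244932603300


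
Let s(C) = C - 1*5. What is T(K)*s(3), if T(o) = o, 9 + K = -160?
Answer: 338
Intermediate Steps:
s(C) = -5 + C (s(C) = C - 5 = -5 + C)
K = -169 (K = -9 - 160 = -169)
T(K)*s(3) = -169*(-5 + 3) = -169*(-2) = 338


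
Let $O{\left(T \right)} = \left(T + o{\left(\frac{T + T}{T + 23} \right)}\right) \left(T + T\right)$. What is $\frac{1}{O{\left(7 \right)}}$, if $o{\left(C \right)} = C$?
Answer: $\frac{15}{1568} \approx 0.0095663$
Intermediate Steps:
$O{\left(T \right)} = 2 T \left(T + \frac{2 T}{23 + T}\right)$ ($O{\left(T \right)} = \left(T + \frac{T + T}{T + 23}\right) \left(T + T\right) = \left(T + \frac{2 T}{23 + T}\right) 2 T = 2 T \left(T + \frac{2 T}{23 + T}\right)$)
$\frac{1}{O{\left(7 \right)}} = \frac{1}{2 \cdot 7^{2} \frac{1}{23 + 7} \left(25 + 7\right)} = \frac{1}{2 \cdot 49 \cdot \frac{1}{30} \cdot 32} = \frac{1}{\frac{1568}{15}} = \frac{15}{1568}$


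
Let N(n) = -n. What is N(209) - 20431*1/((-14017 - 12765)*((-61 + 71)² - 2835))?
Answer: -15309013361/73248770 ≈ -209.00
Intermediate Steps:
N(209) - 20431*1/((-14017 - 12765)*((-61 + 71)² - 2835)) = -1*209 - 20431*1/((-14017 - 12765)*((-61 + 71)² - 2835)) = -209 - 20431*(-1/(26782*(10² - 2835))) = -209 - 20431*(-1/(26782*(100 - 2835))) = -209 - 20431/((-2735*(-26782))) = -209 - 20431/73248770 = -15309013361/73248770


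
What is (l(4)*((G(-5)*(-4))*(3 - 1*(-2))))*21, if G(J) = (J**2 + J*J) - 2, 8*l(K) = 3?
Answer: -7560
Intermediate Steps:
l(K) = 3/8 (l(K) = (1/8)*3 = 3/8)
G(J) = -2 + 2*J**2 (G(J) = (J**2 + J**2) - 2 = 2*J**2 - 2 = -2 + 2*J**2)
(l(4)*((G(-5)*(-4))*(3 - 1*(-2))))*21 = (3*(((-2 + 2*(-5)**2)*(-4))*(3 - 1*(-2)))/8)*21 = (3*(((-2 + 2*25)*(-4))*(3 + 2))/8)*21 = (3*(((-2 + 50)*(-4))*5)/8)*21 = (3*((48*(-4))*5)/8)*21 = (3*(-192*5)/8)*21 = ((3/8)*(-960))*21 = -360*21 = -7560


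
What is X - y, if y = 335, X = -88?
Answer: -423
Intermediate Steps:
X - y = -88 - 1*335 = -88 - 335 = -423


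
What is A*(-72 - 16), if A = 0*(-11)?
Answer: 0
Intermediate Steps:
A = 0
A*(-72 - 16) = 0*(-72 - 16) = 0*(-88) = 0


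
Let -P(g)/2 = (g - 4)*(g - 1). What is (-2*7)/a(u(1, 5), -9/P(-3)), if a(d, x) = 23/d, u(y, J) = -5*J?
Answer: 350/23 ≈ 15.217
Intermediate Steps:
P(g) = -2*(-1 + g)*(-4 + g) (P(g) = -2*(g - 4)*(g - 1) = -2*(-4 + g)*(-1 + g) = -2*(-1 + g)*(-4 + g))
(-2*7)/a(u(1, 5), -9/P(-3)) = (-2*7)/((23/((-5*5)))) = -14/(23/(-25)) = -14/(23*(-1/25)) = -14/(-23/25) = -14*(-25/23) = 350/23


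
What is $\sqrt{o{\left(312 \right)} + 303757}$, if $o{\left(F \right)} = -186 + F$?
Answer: $\sqrt{303883} \approx 551.26$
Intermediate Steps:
$\sqrt{o{\left(312 \right)} + 303757} = \sqrt{\left(-186 + 312\right) + 303757} = \sqrt{126 + 303757} = \sqrt{303883}$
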